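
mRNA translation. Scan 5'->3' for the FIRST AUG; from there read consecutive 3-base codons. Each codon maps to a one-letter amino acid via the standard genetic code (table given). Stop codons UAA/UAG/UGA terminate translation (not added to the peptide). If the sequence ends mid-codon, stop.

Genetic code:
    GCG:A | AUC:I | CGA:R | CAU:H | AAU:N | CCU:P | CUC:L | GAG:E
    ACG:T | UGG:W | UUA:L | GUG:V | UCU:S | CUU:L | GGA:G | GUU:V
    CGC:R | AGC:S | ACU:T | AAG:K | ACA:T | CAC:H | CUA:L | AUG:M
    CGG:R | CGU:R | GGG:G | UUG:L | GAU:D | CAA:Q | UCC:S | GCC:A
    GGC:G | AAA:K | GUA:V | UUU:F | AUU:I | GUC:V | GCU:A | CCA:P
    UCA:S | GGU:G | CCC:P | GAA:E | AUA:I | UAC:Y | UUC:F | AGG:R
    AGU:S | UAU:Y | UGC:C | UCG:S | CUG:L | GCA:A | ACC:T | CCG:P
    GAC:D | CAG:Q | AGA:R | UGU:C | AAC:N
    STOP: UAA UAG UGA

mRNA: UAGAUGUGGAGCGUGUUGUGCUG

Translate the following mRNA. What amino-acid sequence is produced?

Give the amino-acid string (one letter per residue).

start AUG at pos 3
pos 3: AUG -> M; peptide=M
pos 6: UGG -> W; peptide=MW
pos 9: AGC -> S; peptide=MWS
pos 12: GUG -> V; peptide=MWSV
pos 15: UUG -> L; peptide=MWSVL
pos 18: UGC -> C; peptide=MWSVLC
pos 21: only 2 nt remain (<3), stop (end of mRNA)

Answer: MWSVLC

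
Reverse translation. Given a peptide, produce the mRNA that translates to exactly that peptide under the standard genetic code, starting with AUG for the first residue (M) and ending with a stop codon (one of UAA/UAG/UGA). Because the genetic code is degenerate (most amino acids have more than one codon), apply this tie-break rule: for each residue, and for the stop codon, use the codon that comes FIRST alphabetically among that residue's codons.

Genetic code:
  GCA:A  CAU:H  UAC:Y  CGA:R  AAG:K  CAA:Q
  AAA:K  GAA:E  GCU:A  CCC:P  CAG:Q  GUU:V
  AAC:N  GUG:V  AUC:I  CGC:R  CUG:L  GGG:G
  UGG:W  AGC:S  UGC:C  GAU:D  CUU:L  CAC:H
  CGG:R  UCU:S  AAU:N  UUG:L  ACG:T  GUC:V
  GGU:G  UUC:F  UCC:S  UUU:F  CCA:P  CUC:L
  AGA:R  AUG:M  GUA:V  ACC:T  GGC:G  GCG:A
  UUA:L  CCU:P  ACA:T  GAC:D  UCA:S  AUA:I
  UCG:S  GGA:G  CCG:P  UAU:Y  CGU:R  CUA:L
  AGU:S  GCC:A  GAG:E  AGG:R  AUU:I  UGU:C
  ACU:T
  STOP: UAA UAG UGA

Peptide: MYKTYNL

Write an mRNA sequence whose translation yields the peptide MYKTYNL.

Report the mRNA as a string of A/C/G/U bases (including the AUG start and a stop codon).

residue 1: M -> AUG (start codon)
residue 2: Y codons sorted = UAC,UAU -> pick first = UAC
residue 3: K codons sorted = AAA,AAG -> pick first = AAA
residue 4: T codons sorted = ACA,ACC,ACG,ACU -> pick first = ACA
residue 5: Y codons sorted = UAC,UAU -> pick first = UAC
residue 6: N codons sorted = AAC,AAU -> pick first = AAC
residue 7: L codons sorted = CUA,CUC,CUG,CUU,UUA,UUG -> pick first = CUA
terminator: stop codons sorted = UAA,UAG,UGA -> pick first = UAA

Answer: mRNA: AUGUACAAAACAUACAACCUAUAA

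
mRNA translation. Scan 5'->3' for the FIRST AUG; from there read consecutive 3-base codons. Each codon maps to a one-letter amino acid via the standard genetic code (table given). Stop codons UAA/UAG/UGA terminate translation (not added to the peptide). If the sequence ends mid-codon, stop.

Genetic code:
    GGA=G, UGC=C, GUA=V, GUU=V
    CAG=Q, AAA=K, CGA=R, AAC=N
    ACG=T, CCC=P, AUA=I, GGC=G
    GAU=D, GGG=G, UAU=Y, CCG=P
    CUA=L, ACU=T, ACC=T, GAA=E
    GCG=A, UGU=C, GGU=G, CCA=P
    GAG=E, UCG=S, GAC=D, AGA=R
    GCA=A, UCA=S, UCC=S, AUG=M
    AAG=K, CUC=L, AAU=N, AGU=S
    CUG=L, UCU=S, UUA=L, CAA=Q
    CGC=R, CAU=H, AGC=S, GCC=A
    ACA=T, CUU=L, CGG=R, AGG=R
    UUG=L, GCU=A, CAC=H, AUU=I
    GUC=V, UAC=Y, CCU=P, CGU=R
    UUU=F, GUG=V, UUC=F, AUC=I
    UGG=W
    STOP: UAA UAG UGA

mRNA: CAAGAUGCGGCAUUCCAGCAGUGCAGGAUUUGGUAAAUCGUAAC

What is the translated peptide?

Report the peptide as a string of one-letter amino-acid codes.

Answer: MRHSSSAGFGKS

Derivation:
start AUG at pos 4
pos 4: AUG -> M; peptide=M
pos 7: CGG -> R; peptide=MR
pos 10: CAU -> H; peptide=MRH
pos 13: UCC -> S; peptide=MRHS
pos 16: AGC -> S; peptide=MRHSS
pos 19: AGU -> S; peptide=MRHSSS
pos 22: GCA -> A; peptide=MRHSSSA
pos 25: GGA -> G; peptide=MRHSSSAG
pos 28: UUU -> F; peptide=MRHSSSAGF
pos 31: GGU -> G; peptide=MRHSSSAGFG
pos 34: AAA -> K; peptide=MRHSSSAGFGK
pos 37: UCG -> S; peptide=MRHSSSAGFGKS
pos 40: UAA -> STOP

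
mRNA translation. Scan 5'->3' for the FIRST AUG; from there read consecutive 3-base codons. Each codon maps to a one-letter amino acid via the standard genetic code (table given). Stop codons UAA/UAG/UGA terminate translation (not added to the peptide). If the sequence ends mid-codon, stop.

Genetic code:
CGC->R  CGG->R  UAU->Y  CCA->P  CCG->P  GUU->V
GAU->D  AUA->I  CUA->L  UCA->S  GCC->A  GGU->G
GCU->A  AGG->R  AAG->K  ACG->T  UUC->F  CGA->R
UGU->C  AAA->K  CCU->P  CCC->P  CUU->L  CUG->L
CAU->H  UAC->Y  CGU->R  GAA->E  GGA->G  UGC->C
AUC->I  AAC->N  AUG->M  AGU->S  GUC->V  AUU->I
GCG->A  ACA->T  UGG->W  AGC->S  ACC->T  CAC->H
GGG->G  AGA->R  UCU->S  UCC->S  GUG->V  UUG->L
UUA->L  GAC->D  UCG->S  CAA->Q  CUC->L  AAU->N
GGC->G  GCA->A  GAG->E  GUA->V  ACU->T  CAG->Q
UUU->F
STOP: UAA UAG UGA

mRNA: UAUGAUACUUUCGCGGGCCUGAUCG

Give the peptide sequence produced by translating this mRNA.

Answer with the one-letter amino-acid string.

Answer: MILSRA

Derivation:
start AUG at pos 1
pos 1: AUG -> M; peptide=M
pos 4: AUA -> I; peptide=MI
pos 7: CUU -> L; peptide=MIL
pos 10: UCG -> S; peptide=MILS
pos 13: CGG -> R; peptide=MILSR
pos 16: GCC -> A; peptide=MILSRA
pos 19: UGA -> STOP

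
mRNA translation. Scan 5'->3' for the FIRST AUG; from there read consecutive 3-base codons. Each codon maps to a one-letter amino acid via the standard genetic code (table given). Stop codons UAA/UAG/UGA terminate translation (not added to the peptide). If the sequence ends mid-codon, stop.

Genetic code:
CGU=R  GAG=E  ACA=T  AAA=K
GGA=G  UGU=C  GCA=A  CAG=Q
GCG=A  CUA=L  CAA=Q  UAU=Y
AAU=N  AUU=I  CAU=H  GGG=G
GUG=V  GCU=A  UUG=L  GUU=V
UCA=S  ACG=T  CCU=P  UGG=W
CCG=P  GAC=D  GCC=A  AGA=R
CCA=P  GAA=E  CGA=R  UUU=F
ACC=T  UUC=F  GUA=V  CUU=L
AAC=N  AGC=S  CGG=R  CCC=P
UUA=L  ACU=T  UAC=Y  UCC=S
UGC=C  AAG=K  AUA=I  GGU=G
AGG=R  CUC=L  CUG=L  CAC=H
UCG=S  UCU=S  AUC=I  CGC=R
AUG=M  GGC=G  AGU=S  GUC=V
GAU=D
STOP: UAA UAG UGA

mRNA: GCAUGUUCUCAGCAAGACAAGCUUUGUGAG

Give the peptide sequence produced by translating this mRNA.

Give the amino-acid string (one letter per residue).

Answer: MFSARQAL

Derivation:
start AUG at pos 2
pos 2: AUG -> M; peptide=M
pos 5: UUC -> F; peptide=MF
pos 8: UCA -> S; peptide=MFS
pos 11: GCA -> A; peptide=MFSA
pos 14: AGA -> R; peptide=MFSAR
pos 17: CAA -> Q; peptide=MFSARQ
pos 20: GCU -> A; peptide=MFSARQA
pos 23: UUG -> L; peptide=MFSARQAL
pos 26: UGA -> STOP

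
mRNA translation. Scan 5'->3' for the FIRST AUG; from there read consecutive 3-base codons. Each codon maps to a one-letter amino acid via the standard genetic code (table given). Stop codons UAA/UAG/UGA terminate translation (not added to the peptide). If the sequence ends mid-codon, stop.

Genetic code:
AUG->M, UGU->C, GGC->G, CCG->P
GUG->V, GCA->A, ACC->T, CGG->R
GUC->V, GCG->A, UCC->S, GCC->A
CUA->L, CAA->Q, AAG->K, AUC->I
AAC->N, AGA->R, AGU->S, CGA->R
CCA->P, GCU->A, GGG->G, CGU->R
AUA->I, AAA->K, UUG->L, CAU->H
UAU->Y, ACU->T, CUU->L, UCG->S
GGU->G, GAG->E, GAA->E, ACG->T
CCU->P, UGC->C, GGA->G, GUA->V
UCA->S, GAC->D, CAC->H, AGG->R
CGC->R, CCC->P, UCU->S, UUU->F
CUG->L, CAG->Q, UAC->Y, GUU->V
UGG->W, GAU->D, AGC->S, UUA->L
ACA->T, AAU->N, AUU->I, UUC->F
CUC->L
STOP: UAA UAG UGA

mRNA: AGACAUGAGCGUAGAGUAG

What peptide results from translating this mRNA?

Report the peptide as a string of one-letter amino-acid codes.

Answer: MSVE

Derivation:
start AUG at pos 4
pos 4: AUG -> M; peptide=M
pos 7: AGC -> S; peptide=MS
pos 10: GUA -> V; peptide=MSV
pos 13: GAG -> E; peptide=MSVE
pos 16: UAG -> STOP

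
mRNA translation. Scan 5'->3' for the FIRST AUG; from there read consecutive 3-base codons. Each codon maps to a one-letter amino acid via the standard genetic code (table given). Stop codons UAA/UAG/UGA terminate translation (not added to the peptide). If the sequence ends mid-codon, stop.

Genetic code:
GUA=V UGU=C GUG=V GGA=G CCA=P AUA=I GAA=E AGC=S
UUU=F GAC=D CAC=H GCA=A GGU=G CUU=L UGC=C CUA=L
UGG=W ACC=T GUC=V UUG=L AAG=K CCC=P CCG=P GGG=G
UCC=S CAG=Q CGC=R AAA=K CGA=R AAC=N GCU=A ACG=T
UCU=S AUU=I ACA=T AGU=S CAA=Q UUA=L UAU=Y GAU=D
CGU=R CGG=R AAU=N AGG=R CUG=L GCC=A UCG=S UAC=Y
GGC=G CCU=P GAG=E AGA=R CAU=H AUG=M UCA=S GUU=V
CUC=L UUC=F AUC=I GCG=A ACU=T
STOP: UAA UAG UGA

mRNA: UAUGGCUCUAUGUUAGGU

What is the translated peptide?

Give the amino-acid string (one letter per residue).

Answer: MALC

Derivation:
start AUG at pos 1
pos 1: AUG -> M; peptide=M
pos 4: GCU -> A; peptide=MA
pos 7: CUA -> L; peptide=MAL
pos 10: UGU -> C; peptide=MALC
pos 13: UAG -> STOP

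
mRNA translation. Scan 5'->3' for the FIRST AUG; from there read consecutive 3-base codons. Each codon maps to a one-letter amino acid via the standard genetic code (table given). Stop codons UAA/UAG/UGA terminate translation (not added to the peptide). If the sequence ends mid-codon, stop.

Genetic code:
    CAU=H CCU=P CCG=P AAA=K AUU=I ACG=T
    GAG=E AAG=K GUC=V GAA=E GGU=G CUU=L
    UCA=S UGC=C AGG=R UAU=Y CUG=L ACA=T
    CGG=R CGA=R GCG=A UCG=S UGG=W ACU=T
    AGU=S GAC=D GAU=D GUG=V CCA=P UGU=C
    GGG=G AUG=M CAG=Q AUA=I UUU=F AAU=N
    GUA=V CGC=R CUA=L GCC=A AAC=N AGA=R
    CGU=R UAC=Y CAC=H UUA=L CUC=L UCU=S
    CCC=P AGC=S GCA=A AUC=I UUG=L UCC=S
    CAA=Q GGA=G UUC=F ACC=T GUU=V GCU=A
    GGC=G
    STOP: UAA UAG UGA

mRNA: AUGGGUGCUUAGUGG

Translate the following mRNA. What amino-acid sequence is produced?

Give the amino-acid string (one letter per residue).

start AUG at pos 0
pos 0: AUG -> M; peptide=M
pos 3: GGU -> G; peptide=MG
pos 6: GCU -> A; peptide=MGA
pos 9: UAG -> STOP

Answer: MGA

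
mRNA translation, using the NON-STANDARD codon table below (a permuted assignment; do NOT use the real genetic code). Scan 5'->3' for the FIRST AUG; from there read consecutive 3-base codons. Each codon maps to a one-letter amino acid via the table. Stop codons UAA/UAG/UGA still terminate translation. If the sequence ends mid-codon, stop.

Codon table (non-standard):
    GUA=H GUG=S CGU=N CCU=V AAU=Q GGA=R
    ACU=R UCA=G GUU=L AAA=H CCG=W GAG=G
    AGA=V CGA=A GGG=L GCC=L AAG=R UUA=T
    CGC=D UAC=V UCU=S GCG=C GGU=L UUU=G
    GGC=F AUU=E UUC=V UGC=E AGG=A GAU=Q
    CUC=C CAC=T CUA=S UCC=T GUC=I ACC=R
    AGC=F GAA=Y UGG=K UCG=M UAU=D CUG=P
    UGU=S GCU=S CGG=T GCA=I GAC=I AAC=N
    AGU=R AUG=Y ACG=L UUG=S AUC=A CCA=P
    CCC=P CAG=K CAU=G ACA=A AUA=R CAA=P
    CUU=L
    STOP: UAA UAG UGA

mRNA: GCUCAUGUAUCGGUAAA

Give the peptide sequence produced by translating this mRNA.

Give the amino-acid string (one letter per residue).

Answer: YDT

Derivation:
start AUG at pos 4
pos 4: AUG -> Y; peptide=Y
pos 7: UAU -> D; peptide=YD
pos 10: CGG -> T; peptide=YDT
pos 13: UAA -> STOP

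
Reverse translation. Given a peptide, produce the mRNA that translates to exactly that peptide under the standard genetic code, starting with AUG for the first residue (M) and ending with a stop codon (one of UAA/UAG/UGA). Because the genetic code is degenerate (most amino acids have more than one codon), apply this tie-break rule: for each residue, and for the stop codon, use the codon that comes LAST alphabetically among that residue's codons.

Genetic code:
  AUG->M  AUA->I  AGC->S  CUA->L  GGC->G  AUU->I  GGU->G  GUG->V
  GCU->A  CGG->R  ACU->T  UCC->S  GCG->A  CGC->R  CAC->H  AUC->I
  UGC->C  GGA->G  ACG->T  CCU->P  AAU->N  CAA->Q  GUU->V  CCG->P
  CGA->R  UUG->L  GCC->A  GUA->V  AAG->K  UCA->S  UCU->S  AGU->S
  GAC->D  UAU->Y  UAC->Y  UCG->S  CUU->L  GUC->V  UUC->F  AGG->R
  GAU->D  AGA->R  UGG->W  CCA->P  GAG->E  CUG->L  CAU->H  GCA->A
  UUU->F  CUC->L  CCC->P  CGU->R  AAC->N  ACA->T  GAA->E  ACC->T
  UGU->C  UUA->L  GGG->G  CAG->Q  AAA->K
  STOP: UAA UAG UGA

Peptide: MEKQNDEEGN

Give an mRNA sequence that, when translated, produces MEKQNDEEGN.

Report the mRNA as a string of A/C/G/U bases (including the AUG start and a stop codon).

residue 1: M -> AUG (start codon)
residue 2: E codons sorted = GAA,GAG -> pick last = GAG
residue 3: K codons sorted = AAA,AAG -> pick last = AAG
residue 4: Q codons sorted = CAA,CAG -> pick last = CAG
residue 5: N codons sorted = AAC,AAU -> pick last = AAU
residue 6: D codons sorted = GAC,GAU -> pick last = GAU
residue 7: E codons sorted = GAA,GAG -> pick last = GAG
residue 8: E codons sorted = GAA,GAG -> pick last = GAG
residue 9: G codons sorted = GGA,GGC,GGG,GGU -> pick last = GGU
residue 10: N codons sorted = AAC,AAU -> pick last = AAU
terminator: stop codons sorted = UAA,UAG,UGA -> pick last = UGA

Answer: mRNA: AUGGAGAAGCAGAAUGAUGAGGAGGGUAAUUGA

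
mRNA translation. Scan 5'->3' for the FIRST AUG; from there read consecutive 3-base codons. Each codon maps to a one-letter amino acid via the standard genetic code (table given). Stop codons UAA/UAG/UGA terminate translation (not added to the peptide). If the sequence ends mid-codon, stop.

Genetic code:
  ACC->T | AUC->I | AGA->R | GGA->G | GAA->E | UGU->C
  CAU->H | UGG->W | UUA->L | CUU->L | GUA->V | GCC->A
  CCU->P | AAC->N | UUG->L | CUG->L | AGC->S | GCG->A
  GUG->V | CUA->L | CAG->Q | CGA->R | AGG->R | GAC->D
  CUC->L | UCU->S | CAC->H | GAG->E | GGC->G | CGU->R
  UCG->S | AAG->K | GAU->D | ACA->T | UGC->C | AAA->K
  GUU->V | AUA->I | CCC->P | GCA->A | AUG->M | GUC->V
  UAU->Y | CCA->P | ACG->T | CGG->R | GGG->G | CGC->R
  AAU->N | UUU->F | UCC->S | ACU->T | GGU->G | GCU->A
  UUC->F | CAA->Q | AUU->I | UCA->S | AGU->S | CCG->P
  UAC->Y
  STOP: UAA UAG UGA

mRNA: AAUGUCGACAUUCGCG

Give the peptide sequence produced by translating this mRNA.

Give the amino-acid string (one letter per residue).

Answer: MSTFA

Derivation:
start AUG at pos 1
pos 1: AUG -> M; peptide=M
pos 4: UCG -> S; peptide=MS
pos 7: ACA -> T; peptide=MST
pos 10: UUC -> F; peptide=MSTF
pos 13: GCG -> A; peptide=MSTFA
pos 16: only 0 nt remain (<3), stop (end of mRNA)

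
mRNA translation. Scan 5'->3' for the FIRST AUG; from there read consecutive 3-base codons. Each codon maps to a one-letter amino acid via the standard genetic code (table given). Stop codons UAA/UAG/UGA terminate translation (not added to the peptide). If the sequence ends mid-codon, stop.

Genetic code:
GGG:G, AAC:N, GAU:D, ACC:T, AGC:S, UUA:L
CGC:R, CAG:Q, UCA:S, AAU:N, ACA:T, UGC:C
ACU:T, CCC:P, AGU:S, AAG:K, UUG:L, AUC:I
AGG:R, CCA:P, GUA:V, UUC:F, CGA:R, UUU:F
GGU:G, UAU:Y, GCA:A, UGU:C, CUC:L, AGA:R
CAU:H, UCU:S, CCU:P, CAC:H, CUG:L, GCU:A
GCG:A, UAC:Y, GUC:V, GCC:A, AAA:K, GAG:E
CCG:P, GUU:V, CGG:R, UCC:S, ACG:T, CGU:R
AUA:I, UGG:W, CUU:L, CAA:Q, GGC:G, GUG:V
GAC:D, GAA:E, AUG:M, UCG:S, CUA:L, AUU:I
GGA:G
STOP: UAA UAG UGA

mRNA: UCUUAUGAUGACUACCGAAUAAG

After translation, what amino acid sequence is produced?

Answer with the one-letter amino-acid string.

Answer: MMTTE

Derivation:
start AUG at pos 4
pos 4: AUG -> M; peptide=M
pos 7: AUG -> M; peptide=MM
pos 10: ACU -> T; peptide=MMT
pos 13: ACC -> T; peptide=MMTT
pos 16: GAA -> E; peptide=MMTTE
pos 19: UAA -> STOP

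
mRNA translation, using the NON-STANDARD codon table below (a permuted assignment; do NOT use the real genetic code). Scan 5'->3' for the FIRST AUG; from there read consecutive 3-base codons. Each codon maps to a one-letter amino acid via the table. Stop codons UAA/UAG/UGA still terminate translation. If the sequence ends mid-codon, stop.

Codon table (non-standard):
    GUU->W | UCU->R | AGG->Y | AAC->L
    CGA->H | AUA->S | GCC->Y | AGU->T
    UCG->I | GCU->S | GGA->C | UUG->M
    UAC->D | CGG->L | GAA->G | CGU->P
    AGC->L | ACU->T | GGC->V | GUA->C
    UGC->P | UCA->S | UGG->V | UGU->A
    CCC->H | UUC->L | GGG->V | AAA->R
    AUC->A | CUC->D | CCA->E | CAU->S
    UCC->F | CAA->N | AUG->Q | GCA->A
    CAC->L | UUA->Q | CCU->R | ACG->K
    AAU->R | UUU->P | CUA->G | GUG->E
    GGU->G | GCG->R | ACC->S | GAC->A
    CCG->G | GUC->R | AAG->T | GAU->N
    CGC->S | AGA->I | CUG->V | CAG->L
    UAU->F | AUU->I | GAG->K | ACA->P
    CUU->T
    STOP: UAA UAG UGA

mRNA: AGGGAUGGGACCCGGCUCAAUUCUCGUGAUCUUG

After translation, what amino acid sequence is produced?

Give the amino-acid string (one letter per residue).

start AUG at pos 4
pos 4: AUG -> Q; peptide=Q
pos 7: GGA -> C; peptide=QC
pos 10: CCC -> H; peptide=QCH
pos 13: GGC -> V; peptide=QCHV
pos 16: UCA -> S; peptide=QCHVS
pos 19: AUU -> I; peptide=QCHVSI
pos 22: CUC -> D; peptide=QCHVSID
pos 25: GUG -> E; peptide=QCHVSIDE
pos 28: AUC -> A; peptide=QCHVSIDEA
pos 31: UUG -> M; peptide=QCHVSIDEAM
pos 34: only 0 nt remain (<3), stop (end of mRNA)

Answer: QCHVSIDEAM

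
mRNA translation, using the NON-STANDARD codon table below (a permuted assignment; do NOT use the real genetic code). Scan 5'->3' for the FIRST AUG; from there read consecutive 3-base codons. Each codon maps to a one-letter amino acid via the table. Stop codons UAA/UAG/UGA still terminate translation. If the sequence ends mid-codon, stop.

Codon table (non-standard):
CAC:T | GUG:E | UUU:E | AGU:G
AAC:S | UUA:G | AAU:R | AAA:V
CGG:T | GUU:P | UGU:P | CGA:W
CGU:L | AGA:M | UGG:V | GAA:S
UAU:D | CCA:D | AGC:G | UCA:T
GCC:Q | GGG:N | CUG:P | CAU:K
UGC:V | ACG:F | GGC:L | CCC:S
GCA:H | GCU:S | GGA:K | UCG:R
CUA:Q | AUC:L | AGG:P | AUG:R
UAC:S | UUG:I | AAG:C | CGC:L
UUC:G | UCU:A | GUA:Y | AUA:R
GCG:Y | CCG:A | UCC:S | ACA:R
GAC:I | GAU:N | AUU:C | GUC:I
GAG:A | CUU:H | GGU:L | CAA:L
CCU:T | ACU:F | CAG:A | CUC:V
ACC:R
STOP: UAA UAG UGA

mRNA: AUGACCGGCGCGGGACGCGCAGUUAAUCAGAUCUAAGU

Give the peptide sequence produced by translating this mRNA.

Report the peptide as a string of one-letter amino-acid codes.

start AUG at pos 0
pos 0: AUG -> R; peptide=R
pos 3: ACC -> R; peptide=RR
pos 6: GGC -> L; peptide=RRL
pos 9: GCG -> Y; peptide=RRLY
pos 12: GGA -> K; peptide=RRLYK
pos 15: CGC -> L; peptide=RRLYKL
pos 18: GCA -> H; peptide=RRLYKLH
pos 21: GUU -> P; peptide=RRLYKLHP
pos 24: AAU -> R; peptide=RRLYKLHPR
pos 27: CAG -> A; peptide=RRLYKLHPRA
pos 30: AUC -> L; peptide=RRLYKLHPRAL
pos 33: UAA -> STOP

Answer: RRLYKLHPRAL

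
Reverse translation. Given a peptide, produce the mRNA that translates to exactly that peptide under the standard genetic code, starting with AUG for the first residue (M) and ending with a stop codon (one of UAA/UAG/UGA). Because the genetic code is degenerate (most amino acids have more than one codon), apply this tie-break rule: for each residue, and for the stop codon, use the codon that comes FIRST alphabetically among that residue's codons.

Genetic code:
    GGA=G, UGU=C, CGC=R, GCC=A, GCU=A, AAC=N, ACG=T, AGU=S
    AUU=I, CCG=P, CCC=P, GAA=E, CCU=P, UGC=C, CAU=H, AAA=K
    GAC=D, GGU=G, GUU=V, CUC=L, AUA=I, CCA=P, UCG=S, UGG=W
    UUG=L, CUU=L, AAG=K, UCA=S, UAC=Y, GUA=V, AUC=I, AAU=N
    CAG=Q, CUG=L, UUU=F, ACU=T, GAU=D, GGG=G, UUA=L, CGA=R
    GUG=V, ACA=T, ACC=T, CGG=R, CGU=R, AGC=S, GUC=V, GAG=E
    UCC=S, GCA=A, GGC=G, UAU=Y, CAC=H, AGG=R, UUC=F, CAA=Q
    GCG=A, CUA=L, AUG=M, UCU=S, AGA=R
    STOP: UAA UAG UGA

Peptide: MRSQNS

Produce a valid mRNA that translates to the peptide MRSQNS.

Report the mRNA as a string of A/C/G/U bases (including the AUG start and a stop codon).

residue 1: M -> AUG (start codon)
residue 2: R codons sorted = AGA,AGG,CGA,CGC,CGG,CGU -> pick first = AGA
residue 3: S codons sorted = AGC,AGU,UCA,UCC,UCG,UCU -> pick first = AGC
residue 4: Q codons sorted = CAA,CAG -> pick first = CAA
residue 5: N codons sorted = AAC,AAU -> pick first = AAC
residue 6: S codons sorted = AGC,AGU,UCA,UCC,UCG,UCU -> pick first = AGC
terminator: stop codons sorted = UAA,UAG,UGA -> pick first = UAA

Answer: mRNA: AUGAGAAGCCAAAACAGCUAA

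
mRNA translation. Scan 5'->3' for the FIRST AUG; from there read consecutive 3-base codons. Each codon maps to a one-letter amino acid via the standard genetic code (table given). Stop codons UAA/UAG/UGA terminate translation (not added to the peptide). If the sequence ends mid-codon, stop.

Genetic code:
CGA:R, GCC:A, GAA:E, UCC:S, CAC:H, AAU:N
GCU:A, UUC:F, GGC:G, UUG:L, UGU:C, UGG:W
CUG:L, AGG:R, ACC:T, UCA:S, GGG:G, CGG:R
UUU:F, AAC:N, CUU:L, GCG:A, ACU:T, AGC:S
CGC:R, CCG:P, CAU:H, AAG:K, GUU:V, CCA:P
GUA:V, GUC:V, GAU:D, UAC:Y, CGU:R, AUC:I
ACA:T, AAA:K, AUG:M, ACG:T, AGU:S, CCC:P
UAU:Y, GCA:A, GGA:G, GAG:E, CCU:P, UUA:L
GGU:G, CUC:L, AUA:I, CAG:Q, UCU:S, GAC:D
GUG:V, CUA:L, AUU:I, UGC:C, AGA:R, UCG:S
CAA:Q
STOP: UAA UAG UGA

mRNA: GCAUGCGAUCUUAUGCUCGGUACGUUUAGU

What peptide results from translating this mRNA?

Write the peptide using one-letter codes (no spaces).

start AUG at pos 2
pos 2: AUG -> M; peptide=M
pos 5: CGA -> R; peptide=MR
pos 8: UCU -> S; peptide=MRS
pos 11: UAU -> Y; peptide=MRSY
pos 14: GCU -> A; peptide=MRSYA
pos 17: CGG -> R; peptide=MRSYAR
pos 20: UAC -> Y; peptide=MRSYARY
pos 23: GUU -> V; peptide=MRSYARYV
pos 26: UAG -> STOP

Answer: MRSYARYV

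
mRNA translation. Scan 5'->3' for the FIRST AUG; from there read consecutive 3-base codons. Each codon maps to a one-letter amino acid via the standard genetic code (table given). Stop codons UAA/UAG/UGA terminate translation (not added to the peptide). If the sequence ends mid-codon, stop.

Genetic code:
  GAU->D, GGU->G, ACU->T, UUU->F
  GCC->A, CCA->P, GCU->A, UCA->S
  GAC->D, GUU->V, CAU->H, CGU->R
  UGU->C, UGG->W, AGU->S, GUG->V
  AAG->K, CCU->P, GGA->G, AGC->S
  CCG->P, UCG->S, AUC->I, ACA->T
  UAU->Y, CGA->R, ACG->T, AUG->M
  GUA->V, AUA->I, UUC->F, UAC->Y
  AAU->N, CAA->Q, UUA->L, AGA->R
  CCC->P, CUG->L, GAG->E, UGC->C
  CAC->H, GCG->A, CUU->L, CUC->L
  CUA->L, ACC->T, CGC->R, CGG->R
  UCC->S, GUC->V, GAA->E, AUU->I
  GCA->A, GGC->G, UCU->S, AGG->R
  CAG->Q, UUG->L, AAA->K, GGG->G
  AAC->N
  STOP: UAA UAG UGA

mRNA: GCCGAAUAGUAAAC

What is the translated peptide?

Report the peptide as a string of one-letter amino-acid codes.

no AUG start codon found

Answer: (empty: no AUG start codon)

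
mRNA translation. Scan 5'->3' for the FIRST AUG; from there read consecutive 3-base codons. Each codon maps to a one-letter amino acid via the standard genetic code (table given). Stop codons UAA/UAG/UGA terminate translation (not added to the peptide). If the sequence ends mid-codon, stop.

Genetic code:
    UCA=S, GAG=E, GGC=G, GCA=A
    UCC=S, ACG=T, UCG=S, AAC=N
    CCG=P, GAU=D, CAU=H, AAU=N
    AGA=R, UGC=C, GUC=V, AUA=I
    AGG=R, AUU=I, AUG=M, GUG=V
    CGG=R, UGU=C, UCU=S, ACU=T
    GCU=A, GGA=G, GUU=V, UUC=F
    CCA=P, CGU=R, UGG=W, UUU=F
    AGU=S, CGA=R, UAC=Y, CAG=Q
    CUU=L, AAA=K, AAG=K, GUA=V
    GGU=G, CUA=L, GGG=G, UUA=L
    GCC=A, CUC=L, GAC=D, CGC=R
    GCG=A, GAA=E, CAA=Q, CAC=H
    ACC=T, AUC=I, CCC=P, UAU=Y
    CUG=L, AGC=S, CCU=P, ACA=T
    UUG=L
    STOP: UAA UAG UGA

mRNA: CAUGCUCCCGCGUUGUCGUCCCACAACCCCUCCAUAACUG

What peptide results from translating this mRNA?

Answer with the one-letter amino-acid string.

start AUG at pos 1
pos 1: AUG -> M; peptide=M
pos 4: CUC -> L; peptide=ML
pos 7: CCG -> P; peptide=MLP
pos 10: CGU -> R; peptide=MLPR
pos 13: UGU -> C; peptide=MLPRC
pos 16: CGU -> R; peptide=MLPRCR
pos 19: CCC -> P; peptide=MLPRCRP
pos 22: ACA -> T; peptide=MLPRCRPT
pos 25: ACC -> T; peptide=MLPRCRPTT
pos 28: CCU -> P; peptide=MLPRCRPTTP
pos 31: CCA -> P; peptide=MLPRCRPTTPP
pos 34: UAA -> STOP

Answer: MLPRCRPTTPP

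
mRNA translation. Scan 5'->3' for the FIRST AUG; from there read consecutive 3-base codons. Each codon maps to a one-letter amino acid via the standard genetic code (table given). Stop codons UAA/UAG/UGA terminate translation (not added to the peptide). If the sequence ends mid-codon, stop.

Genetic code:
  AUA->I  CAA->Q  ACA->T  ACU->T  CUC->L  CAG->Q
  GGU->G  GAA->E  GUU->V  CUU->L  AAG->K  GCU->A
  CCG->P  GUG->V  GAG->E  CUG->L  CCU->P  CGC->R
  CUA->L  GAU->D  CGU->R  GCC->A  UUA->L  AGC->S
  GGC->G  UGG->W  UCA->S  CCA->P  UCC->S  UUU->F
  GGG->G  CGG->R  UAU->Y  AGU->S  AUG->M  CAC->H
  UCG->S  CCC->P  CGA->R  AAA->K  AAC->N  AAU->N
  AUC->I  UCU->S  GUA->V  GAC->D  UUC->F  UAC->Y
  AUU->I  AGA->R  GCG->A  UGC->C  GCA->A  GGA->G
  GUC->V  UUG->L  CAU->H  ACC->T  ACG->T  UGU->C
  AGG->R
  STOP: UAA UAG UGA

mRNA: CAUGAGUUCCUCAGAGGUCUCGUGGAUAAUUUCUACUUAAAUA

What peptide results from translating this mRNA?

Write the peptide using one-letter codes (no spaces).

Answer: MSSSEVSWIIST

Derivation:
start AUG at pos 1
pos 1: AUG -> M; peptide=M
pos 4: AGU -> S; peptide=MS
pos 7: UCC -> S; peptide=MSS
pos 10: UCA -> S; peptide=MSSS
pos 13: GAG -> E; peptide=MSSSE
pos 16: GUC -> V; peptide=MSSSEV
pos 19: UCG -> S; peptide=MSSSEVS
pos 22: UGG -> W; peptide=MSSSEVSW
pos 25: AUA -> I; peptide=MSSSEVSWI
pos 28: AUU -> I; peptide=MSSSEVSWII
pos 31: UCU -> S; peptide=MSSSEVSWIIS
pos 34: ACU -> T; peptide=MSSSEVSWIIST
pos 37: UAA -> STOP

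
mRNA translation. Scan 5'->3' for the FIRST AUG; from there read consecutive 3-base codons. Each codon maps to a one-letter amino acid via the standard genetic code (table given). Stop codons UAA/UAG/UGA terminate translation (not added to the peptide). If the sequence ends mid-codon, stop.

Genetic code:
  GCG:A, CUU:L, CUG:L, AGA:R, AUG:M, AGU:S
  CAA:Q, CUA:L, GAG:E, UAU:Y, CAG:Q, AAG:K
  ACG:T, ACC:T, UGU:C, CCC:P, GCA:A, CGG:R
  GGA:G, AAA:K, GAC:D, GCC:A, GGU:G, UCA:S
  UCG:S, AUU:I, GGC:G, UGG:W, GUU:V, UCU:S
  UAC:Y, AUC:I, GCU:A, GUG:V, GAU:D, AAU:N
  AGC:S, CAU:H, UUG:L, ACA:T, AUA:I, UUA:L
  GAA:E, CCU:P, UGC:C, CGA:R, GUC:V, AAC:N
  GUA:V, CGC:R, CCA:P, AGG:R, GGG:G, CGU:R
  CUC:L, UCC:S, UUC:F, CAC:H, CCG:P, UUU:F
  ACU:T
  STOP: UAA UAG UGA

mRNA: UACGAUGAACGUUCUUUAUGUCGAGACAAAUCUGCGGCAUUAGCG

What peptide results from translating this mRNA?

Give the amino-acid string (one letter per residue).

start AUG at pos 4
pos 4: AUG -> M; peptide=M
pos 7: AAC -> N; peptide=MN
pos 10: GUU -> V; peptide=MNV
pos 13: CUU -> L; peptide=MNVL
pos 16: UAU -> Y; peptide=MNVLY
pos 19: GUC -> V; peptide=MNVLYV
pos 22: GAG -> E; peptide=MNVLYVE
pos 25: ACA -> T; peptide=MNVLYVET
pos 28: AAU -> N; peptide=MNVLYVETN
pos 31: CUG -> L; peptide=MNVLYVETNL
pos 34: CGG -> R; peptide=MNVLYVETNLR
pos 37: CAU -> H; peptide=MNVLYVETNLRH
pos 40: UAG -> STOP

Answer: MNVLYVETNLRH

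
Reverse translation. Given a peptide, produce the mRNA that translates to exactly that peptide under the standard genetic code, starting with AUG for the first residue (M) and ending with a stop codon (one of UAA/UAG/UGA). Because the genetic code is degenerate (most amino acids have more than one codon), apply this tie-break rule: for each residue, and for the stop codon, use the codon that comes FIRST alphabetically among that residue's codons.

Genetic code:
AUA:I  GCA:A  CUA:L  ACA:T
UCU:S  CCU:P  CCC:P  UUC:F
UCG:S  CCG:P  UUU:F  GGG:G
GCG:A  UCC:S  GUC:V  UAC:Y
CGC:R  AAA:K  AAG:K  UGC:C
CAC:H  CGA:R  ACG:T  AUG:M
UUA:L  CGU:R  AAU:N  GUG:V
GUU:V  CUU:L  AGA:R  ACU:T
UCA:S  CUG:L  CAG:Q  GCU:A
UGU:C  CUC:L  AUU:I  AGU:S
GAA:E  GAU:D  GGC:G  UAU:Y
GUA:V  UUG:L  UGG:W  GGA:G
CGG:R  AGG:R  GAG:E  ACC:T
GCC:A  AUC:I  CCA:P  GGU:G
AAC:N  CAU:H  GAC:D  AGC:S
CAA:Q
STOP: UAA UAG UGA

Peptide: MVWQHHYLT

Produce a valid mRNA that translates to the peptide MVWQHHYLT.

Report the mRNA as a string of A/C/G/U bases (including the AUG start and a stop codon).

residue 1: M -> AUG (start codon)
residue 2: V codons sorted = GUA,GUC,GUG,GUU -> pick first = GUA
residue 3: W -> UGG (only codon)
residue 4: Q codons sorted = CAA,CAG -> pick first = CAA
residue 5: H codons sorted = CAC,CAU -> pick first = CAC
residue 6: H codons sorted = CAC,CAU -> pick first = CAC
residue 7: Y codons sorted = UAC,UAU -> pick first = UAC
residue 8: L codons sorted = CUA,CUC,CUG,CUU,UUA,UUG -> pick first = CUA
residue 9: T codons sorted = ACA,ACC,ACG,ACU -> pick first = ACA
terminator: stop codons sorted = UAA,UAG,UGA -> pick first = UAA

Answer: mRNA: AUGGUAUGGCAACACCACUACCUAACAUAA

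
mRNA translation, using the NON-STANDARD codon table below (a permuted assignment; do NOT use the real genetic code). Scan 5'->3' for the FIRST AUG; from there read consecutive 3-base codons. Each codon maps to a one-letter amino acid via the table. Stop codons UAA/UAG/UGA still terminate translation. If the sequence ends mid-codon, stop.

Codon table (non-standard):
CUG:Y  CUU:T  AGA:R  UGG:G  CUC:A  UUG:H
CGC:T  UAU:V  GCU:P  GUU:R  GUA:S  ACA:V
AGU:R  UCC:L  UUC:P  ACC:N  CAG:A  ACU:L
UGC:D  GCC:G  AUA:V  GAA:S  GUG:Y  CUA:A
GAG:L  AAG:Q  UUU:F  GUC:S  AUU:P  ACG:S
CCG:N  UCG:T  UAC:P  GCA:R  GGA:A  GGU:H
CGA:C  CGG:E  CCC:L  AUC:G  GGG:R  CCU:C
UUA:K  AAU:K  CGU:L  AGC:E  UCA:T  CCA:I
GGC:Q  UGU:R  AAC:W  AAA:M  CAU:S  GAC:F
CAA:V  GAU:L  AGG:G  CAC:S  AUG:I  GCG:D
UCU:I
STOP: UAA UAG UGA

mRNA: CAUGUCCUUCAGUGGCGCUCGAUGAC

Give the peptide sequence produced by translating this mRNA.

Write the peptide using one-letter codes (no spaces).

start AUG at pos 1
pos 1: AUG -> I; peptide=I
pos 4: UCC -> L; peptide=IL
pos 7: UUC -> P; peptide=ILP
pos 10: AGU -> R; peptide=ILPR
pos 13: GGC -> Q; peptide=ILPRQ
pos 16: GCU -> P; peptide=ILPRQP
pos 19: CGA -> C; peptide=ILPRQPC
pos 22: UGA -> STOP

Answer: ILPRQPC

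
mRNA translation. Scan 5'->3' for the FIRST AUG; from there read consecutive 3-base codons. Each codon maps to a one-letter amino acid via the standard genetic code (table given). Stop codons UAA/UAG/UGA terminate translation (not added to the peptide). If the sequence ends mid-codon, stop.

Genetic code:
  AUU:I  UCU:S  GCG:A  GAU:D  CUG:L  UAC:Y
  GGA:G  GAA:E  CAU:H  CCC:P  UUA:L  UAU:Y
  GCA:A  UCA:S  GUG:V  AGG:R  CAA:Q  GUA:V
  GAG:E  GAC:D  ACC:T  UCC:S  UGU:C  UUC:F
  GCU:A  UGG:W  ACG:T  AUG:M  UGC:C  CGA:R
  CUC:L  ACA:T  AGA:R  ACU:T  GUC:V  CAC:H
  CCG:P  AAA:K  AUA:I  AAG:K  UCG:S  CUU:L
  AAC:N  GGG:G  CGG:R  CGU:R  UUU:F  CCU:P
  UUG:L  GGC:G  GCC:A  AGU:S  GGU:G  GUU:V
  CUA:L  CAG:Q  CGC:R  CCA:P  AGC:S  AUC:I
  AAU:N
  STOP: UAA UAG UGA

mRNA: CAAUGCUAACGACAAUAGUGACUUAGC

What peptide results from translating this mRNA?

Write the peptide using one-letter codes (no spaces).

start AUG at pos 2
pos 2: AUG -> M; peptide=M
pos 5: CUA -> L; peptide=ML
pos 8: ACG -> T; peptide=MLT
pos 11: ACA -> T; peptide=MLTT
pos 14: AUA -> I; peptide=MLTTI
pos 17: GUG -> V; peptide=MLTTIV
pos 20: ACU -> T; peptide=MLTTIVT
pos 23: UAG -> STOP

Answer: MLTTIVT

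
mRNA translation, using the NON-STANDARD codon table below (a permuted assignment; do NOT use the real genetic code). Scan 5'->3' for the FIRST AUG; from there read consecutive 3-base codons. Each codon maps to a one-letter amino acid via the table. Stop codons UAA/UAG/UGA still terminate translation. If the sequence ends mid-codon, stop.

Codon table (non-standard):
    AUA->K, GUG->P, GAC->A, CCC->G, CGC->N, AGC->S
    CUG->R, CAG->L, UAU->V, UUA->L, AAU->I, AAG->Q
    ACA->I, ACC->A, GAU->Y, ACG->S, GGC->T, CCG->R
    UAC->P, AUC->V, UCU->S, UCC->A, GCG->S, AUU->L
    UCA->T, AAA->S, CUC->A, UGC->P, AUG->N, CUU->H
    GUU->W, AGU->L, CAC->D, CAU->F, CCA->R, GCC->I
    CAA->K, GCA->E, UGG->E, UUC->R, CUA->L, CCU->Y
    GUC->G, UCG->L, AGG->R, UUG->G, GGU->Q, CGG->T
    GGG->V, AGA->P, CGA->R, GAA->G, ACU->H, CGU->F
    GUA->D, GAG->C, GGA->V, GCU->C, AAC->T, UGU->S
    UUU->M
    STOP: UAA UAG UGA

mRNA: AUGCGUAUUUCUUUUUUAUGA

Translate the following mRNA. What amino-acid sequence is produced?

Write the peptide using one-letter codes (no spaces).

start AUG at pos 0
pos 0: AUG -> N; peptide=N
pos 3: CGU -> F; peptide=NF
pos 6: AUU -> L; peptide=NFL
pos 9: UCU -> S; peptide=NFLS
pos 12: UUU -> M; peptide=NFLSM
pos 15: UUA -> L; peptide=NFLSML
pos 18: UGA -> STOP

Answer: NFLSML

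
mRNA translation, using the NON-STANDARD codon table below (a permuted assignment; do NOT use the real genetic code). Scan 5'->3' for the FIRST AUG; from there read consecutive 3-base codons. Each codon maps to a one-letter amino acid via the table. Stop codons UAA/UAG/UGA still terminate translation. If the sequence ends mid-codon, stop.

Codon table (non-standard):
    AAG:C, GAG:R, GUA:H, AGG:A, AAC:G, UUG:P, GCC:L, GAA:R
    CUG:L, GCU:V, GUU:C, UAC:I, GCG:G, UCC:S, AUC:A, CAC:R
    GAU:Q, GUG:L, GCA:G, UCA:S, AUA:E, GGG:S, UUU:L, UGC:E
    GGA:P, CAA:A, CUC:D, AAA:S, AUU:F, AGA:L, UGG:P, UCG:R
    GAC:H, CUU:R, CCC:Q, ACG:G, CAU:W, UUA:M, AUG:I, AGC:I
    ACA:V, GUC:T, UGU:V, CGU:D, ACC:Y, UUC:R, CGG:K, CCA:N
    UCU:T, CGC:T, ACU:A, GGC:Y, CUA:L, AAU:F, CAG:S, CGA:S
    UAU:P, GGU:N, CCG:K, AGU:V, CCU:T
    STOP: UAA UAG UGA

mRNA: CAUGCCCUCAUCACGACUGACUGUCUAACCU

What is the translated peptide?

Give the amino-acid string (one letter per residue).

start AUG at pos 1
pos 1: AUG -> I; peptide=I
pos 4: CCC -> Q; peptide=IQ
pos 7: UCA -> S; peptide=IQS
pos 10: UCA -> S; peptide=IQSS
pos 13: CGA -> S; peptide=IQSSS
pos 16: CUG -> L; peptide=IQSSSL
pos 19: ACU -> A; peptide=IQSSSLA
pos 22: GUC -> T; peptide=IQSSSLAT
pos 25: UAA -> STOP

Answer: IQSSSLAT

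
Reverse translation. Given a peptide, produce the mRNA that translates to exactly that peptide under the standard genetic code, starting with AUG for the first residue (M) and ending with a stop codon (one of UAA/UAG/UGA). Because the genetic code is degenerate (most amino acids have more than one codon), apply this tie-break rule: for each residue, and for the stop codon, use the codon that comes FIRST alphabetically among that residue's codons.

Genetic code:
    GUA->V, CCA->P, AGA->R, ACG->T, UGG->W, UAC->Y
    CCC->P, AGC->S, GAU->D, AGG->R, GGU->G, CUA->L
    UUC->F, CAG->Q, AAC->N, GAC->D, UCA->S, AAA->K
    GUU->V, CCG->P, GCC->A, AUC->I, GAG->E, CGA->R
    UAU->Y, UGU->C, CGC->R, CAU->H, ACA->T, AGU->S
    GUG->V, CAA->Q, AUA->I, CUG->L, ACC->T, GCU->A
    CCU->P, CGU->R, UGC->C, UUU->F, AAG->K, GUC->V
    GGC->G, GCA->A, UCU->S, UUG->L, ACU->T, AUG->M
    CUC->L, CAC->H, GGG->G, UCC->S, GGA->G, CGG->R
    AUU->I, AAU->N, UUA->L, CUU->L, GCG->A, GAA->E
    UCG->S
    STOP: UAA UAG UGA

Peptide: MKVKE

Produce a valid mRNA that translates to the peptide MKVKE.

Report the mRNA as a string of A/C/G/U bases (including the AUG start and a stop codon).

residue 1: M -> AUG (start codon)
residue 2: K codons sorted = AAA,AAG -> pick first = AAA
residue 3: V codons sorted = GUA,GUC,GUG,GUU -> pick first = GUA
residue 4: K codons sorted = AAA,AAG -> pick first = AAA
residue 5: E codons sorted = GAA,GAG -> pick first = GAA
terminator: stop codons sorted = UAA,UAG,UGA -> pick first = UAA

Answer: mRNA: AUGAAAGUAAAAGAAUAA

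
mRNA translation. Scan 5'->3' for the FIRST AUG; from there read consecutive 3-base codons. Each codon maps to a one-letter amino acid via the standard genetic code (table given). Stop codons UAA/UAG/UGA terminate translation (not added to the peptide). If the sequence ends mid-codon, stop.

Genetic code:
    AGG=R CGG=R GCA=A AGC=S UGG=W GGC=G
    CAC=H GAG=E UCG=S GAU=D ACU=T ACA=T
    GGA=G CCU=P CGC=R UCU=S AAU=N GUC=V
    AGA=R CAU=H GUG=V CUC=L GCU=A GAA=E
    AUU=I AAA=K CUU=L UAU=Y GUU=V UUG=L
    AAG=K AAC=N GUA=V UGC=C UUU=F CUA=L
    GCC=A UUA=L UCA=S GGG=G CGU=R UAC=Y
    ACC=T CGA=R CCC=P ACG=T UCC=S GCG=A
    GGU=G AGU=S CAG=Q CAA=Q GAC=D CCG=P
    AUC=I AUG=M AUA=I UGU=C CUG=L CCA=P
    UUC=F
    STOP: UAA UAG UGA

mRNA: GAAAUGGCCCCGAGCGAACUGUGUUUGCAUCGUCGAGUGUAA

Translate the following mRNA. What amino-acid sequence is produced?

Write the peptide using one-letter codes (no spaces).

start AUG at pos 3
pos 3: AUG -> M; peptide=M
pos 6: GCC -> A; peptide=MA
pos 9: CCG -> P; peptide=MAP
pos 12: AGC -> S; peptide=MAPS
pos 15: GAA -> E; peptide=MAPSE
pos 18: CUG -> L; peptide=MAPSEL
pos 21: UGU -> C; peptide=MAPSELC
pos 24: UUG -> L; peptide=MAPSELCL
pos 27: CAU -> H; peptide=MAPSELCLH
pos 30: CGU -> R; peptide=MAPSELCLHR
pos 33: CGA -> R; peptide=MAPSELCLHRR
pos 36: GUG -> V; peptide=MAPSELCLHRRV
pos 39: UAA -> STOP

Answer: MAPSELCLHRRV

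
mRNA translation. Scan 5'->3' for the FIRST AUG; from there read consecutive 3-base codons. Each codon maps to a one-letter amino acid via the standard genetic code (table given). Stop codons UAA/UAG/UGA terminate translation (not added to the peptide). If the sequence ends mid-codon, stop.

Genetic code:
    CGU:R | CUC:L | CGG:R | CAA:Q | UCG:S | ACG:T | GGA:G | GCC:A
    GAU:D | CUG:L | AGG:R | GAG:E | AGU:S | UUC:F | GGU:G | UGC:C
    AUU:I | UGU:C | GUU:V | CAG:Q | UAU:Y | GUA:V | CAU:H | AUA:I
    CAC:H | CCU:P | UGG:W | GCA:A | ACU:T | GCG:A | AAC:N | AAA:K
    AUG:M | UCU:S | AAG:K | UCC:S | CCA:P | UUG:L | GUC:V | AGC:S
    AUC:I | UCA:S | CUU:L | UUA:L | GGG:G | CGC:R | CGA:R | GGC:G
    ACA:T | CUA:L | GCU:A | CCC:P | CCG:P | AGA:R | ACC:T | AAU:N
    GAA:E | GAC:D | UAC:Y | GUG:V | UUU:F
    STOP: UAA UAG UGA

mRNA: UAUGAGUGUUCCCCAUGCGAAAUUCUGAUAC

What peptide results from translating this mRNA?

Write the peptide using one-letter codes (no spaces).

start AUG at pos 1
pos 1: AUG -> M; peptide=M
pos 4: AGU -> S; peptide=MS
pos 7: GUU -> V; peptide=MSV
pos 10: CCC -> P; peptide=MSVP
pos 13: CAU -> H; peptide=MSVPH
pos 16: GCG -> A; peptide=MSVPHA
pos 19: AAA -> K; peptide=MSVPHAK
pos 22: UUC -> F; peptide=MSVPHAKF
pos 25: UGA -> STOP

Answer: MSVPHAKF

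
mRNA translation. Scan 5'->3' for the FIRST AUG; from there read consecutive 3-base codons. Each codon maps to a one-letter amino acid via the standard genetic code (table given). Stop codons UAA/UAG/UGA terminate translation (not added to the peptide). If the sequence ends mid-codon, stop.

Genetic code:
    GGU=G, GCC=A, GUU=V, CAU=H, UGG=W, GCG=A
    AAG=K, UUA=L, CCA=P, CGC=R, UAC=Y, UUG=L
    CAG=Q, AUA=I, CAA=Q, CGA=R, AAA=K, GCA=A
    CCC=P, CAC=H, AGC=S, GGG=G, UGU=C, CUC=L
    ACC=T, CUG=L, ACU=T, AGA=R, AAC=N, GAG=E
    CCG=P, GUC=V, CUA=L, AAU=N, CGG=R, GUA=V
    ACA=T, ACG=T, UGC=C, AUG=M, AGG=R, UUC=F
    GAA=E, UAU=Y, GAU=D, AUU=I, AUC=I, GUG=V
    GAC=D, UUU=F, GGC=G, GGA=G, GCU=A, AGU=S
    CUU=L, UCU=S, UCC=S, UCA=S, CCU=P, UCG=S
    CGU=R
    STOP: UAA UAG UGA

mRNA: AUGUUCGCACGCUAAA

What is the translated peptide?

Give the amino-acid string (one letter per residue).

start AUG at pos 0
pos 0: AUG -> M; peptide=M
pos 3: UUC -> F; peptide=MF
pos 6: GCA -> A; peptide=MFA
pos 9: CGC -> R; peptide=MFAR
pos 12: UAA -> STOP

Answer: MFAR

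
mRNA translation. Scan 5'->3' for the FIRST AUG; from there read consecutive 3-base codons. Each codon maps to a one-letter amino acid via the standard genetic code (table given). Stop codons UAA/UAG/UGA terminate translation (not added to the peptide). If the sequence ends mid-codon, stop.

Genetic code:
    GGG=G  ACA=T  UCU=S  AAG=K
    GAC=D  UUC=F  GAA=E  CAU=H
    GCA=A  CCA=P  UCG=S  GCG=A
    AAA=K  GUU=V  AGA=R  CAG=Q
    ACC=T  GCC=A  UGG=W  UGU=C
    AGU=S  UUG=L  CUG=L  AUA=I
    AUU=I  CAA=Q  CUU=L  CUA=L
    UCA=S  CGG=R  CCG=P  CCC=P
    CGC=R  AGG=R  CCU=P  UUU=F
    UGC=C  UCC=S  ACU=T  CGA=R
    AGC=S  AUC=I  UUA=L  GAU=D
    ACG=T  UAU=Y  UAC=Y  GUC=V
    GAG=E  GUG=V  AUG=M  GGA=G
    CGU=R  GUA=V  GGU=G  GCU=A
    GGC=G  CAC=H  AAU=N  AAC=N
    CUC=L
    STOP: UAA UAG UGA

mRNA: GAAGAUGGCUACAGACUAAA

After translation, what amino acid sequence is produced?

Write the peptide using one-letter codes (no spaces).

start AUG at pos 4
pos 4: AUG -> M; peptide=M
pos 7: GCU -> A; peptide=MA
pos 10: ACA -> T; peptide=MAT
pos 13: GAC -> D; peptide=MATD
pos 16: UAA -> STOP

Answer: MATD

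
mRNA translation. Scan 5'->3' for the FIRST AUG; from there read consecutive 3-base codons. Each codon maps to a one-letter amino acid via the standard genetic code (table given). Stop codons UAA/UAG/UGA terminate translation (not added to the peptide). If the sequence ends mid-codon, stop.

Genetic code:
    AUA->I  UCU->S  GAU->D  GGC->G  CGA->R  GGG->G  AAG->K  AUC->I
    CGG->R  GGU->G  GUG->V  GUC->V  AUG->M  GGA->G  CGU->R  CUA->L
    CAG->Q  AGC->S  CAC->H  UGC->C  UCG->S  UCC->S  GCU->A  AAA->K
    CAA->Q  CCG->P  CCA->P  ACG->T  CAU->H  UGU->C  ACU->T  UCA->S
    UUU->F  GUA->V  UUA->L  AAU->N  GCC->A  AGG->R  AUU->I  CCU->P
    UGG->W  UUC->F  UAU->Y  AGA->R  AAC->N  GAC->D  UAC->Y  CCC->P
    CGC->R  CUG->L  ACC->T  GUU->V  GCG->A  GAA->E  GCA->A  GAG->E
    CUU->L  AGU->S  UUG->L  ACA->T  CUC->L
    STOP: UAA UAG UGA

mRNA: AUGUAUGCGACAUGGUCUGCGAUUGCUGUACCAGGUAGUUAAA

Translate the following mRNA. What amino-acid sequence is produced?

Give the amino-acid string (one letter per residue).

start AUG at pos 0
pos 0: AUG -> M; peptide=M
pos 3: UAU -> Y; peptide=MY
pos 6: GCG -> A; peptide=MYA
pos 9: ACA -> T; peptide=MYAT
pos 12: UGG -> W; peptide=MYATW
pos 15: UCU -> S; peptide=MYATWS
pos 18: GCG -> A; peptide=MYATWSA
pos 21: AUU -> I; peptide=MYATWSAI
pos 24: GCU -> A; peptide=MYATWSAIA
pos 27: GUA -> V; peptide=MYATWSAIAV
pos 30: CCA -> P; peptide=MYATWSAIAVP
pos 33: GGU -> G; peptide=MYATWSAIAVPG
pos 36: AGU -> S; peptide=MYATWSAIAVPGS
pos 39: UAA -> STOP

Answer: MYATWSAIAVPGS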